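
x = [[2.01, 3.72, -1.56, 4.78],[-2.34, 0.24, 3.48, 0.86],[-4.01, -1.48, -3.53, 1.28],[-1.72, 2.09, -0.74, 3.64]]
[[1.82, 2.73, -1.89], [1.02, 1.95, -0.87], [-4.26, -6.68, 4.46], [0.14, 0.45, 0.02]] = x @ [[0.24, 0.23, -0.33], [0.9, 1.64, -0.81], [0.46, 0.74, -0.47], [-0.27, -0.56, 0.22]]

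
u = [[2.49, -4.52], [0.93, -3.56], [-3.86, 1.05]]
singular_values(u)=[6.91, 2.91]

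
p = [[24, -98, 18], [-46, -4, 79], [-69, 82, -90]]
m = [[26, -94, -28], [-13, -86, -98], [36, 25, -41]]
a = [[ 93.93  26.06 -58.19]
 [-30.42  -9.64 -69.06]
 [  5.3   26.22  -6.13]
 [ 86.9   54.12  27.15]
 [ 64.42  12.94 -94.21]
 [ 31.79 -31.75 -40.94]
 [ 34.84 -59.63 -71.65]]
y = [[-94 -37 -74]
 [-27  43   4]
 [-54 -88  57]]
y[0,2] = -74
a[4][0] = 64.42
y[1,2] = 4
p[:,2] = [18, 79, -90]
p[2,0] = -69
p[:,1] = [-98, -4, 82]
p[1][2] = 79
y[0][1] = -37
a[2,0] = 5.3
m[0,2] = -28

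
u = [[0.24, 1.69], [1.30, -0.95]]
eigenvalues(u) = [1.24, -1.95]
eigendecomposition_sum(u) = [[0.85, 0.66], [0.51, 0.39]] + [[-0.61, 1.03],  [0.79, -1.34]]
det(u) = -2.42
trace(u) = -0.71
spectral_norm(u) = 2.01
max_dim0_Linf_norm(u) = 1.69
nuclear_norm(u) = 3.22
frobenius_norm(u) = 2.35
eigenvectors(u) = [[0.86, -0.61], [0.51, 0.79]]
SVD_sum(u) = [[-0.51, 1.42], [0.45, -1.26]] + [[0.75, 0.27], [0.85, 0.31]]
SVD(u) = [[-0.75, 0.66], [0.66, 0.75]] @ diag([2.0140833792558936, 1.2040216532127483]) @ [[0.34, -0.94], [0.94, 0.34]]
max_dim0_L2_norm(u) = 1.94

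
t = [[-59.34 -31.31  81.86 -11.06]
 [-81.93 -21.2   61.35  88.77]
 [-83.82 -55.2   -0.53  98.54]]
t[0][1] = -31.31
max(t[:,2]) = 81.86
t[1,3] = 88.77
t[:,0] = [-59.34, -81.93, -83.82]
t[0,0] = -59.34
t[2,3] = 98.54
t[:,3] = [-11.06, 88.77, 98.54]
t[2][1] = -55.2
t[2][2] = -0.53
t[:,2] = [81.86, 61.35, -0.53]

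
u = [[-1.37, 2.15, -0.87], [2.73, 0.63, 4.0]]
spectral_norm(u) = 5.07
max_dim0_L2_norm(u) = 4.09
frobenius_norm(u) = 5.58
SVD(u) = [[-0.30,  0.95], [0.95,  0.3]] @ diag([5.0708799813856675, 2.3221275189752384]) @ [[0.59, -0.01, 0.8],[-0.21, 0.96, 0.16]]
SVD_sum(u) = [[-0.91,0.02,-1.23], [2.88,-0.05,3.88]] + [[-0.46,2.13,0.36], [-0.15,0.68,0.12]]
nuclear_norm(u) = 7.39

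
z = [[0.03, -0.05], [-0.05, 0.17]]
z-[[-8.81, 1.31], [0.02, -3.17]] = [[8.84, -1.36], [-0.07, 3.34]]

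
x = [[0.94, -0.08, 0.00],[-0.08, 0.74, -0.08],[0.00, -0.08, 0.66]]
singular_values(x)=[0.97, 0.76, 0.6]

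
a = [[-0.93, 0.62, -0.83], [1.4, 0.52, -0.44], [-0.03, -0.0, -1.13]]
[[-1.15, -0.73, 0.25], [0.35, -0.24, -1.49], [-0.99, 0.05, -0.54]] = a@[[0.5,0.18,-0.84], [0.05,-0.98,-0.18], [0.86,-0.05,0.5]]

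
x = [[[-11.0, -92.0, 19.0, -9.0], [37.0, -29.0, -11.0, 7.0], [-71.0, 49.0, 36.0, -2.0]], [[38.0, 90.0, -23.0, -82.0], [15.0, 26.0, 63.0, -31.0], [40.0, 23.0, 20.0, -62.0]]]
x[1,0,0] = 38.0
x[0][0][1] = -92.0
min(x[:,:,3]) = -82.0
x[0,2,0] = -71.0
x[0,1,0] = 37.0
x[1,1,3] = -31.0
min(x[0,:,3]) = -9.0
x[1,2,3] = -62.0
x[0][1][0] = 37.0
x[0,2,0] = -71.0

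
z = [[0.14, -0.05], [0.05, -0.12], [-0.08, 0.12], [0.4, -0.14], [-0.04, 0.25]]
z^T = [[0.14,0.05,-0.08,0.40,-0.04],[-0.05,-0.12,0.12,-0.14,0.25]]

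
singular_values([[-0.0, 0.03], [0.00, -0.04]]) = [0.05, -0.0]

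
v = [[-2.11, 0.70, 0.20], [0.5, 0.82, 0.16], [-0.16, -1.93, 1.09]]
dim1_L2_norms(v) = [2.23, 0.97, 2.22]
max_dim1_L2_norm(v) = 2.23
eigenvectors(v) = [[(-0.99+0j), (-0.05+0.08j), -0.05-0.08j],  [0.16+0.00j, -0.03+0.29j, -0.03-0.29j],  [0.04+0.00j, -0.95+0.00j, -0.95-0.00j]]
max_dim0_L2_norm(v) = 2.21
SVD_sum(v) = [[-0.62,  1.24,  -0.42],[-0.19,  0.38,  -0.13],[0.81,  -1.62,  0.55]] + [[-1.50,  -0.57,  0.54], [0.59,  0.22,  -0.21], [-1.01,  -0.38,  0.36]] + [[0.02, 0.03, 0.08],[0.1, 0.22, 0.5],[0.03, 0.08, 0.18]]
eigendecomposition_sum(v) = [[-2.14+0.00j, 0.55-0.00j, (0.1-0j)],  [0.35-0.00j, (-0.09+0j), -0.02+0.00j],  [0.10-0.00j, (-0.03+0j), (-0+0j)]] + [[0.01+0.03j, (0.07+0.17j), (0.05-0.03j)], [(0.08+0.05j), 0.45+0.34j, (0.09-0.16j)], [-0.13+0.27j, (-0.95+1.6j), 0.55+0.23j]] + [[0.01-0.03j, 0.07-0.17j, (0.05+0.03j)], [0.08-0.05j, (0.45-0.34j), (0.09+0.16j)], [(-0.13-0.27j), -0.95-1.60j, (0.55-0.23j)]]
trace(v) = -0.20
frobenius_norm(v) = 3.30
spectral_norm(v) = 2.43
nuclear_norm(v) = 5.17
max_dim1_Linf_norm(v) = 2.11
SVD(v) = [[-0.60, 0.79, 0.15], [-0.18, -0.31, 0.93], [0.78, 0.53, 0.33]] @ diag([2.4268562860042877, 2.150691514299639, 0.594638190331728]) @ [[0.43, -0.86, 0.29], [-0.89, -0.34, 0.32], [0.17, 0.39, 0.90]]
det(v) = -3.10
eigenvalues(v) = [(-2.23+0j), (1.02+0.6j), (1.02-0.6j)]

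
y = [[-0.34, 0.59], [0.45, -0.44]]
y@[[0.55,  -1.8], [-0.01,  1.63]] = [[-0.19, 1.57],  [0.25, -1.53]]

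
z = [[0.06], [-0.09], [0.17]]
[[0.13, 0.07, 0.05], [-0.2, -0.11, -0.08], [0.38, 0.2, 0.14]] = z @[[2.22, 1.20, 0.84]]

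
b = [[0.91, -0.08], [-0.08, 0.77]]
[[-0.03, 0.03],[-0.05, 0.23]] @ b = [[-0.03, 0.03], [-0.06, 0.18]]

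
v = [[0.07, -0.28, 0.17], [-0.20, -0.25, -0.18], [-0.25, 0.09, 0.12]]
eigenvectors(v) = [[(-0.5+0j),  (0.14+0.6j),  (0.14-0.6j)], [(-0.86+0j),  0.05-0.32j,  (0.05+0.32j)], [-0.09+0.00j,  -0.72+0.00j,  -0.72-0.00j]]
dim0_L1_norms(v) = [0.52, 0.62, 0.47]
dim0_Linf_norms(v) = [0.25, 0.28, 0.18]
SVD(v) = [[0.58, 0.6, -0.55], [0.81, -0.52, 0.28], [-0.12, -0.60, -0.79]] @ diag([0.390190566946089, 0.3353152779471549, 0.25964395976319543]) @ [[-0.23, -0.96, -0.16], [0.89, -0.27, 0.37], [0.4, 0.05, -0.92]]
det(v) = -0.03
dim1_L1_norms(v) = [0.52, 0.63, 0.46]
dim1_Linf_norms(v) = [0.28, 0.25, 0.25]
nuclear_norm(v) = 0.99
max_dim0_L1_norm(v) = 0.62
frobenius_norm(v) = 0.58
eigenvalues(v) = [(-0.38+0j), (0.16+0.25j), (0.16-0.25j)]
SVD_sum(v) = [[-0.05, -0.22, -0.04], [-0.07, -0.3, -0.05], [0.01, 0.05, 0.01]] + [[0.18, -0.06, 0.07], [-0.16, 0.05, -0.07], [-0.18, 0.06, -0.07]] + [[-0.06, -0.01, 0.13], [0.03, 0.0, -0.07], [-0.08, -0.01, 0.19]]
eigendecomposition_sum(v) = [[-0.09-0.00j, (-0.17+0j), -0.03+0.00j], [(-0.16-0j), -0.29+0.00j, -0.05+0.00j], [(-0.02-0j), -0.03+0.00j, (-0.01+0j)]] + [[0.08+0.08j, (-0.06-0.04j), (0.1-0.08j)],[(-0.02-0.06j), (0.02+0.03j), -0.06+0.02j],[-0.12+0.07j, 0.06-0.05j, 0.06+0.13j]] + [[(0.08-0.08j), -0.06+0.04j, 0.10+0.08j],[(-0.02+0.06j), 0.02-0.03j, -0.06-0.02j],[-0.12-0.07j, (0.06+0.05j), 0.06-0.13j]]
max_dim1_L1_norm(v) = 0.63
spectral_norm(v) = 0.39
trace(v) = -0.06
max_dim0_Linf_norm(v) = 0.28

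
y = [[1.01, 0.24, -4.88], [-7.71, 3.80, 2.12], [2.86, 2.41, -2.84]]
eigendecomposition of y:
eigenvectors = [[(0.17+0j), 0.34+0.47j, (0.34-0.47j)], [-0.96+0.00j, -0.16+0.52j, (-0.16-0.52j)], [(-0.21+0j), (0.61+0j), (0.61-0j)]]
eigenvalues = [(5.67+0j), (-1.85+4.29j), (-1.85-4.29j)]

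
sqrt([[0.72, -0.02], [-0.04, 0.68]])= [[0.85, -0.01],[-0.02, 0.82]]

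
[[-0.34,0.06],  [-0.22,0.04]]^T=[[-0.34,-0.22], [0.06,0.04]]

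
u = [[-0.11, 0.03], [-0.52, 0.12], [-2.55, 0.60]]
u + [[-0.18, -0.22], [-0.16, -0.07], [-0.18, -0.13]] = [[-0.29, -0.19], [-0.68, 0.05], [-2.73, 0.47]]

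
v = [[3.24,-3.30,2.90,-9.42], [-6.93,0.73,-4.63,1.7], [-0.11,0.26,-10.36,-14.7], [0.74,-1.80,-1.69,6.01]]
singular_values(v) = [19.77, 11.68, 4.64, 2.97]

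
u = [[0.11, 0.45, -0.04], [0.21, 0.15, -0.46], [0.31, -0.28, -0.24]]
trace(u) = 0.02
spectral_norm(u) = 0.63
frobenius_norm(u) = 0.85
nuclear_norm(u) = 1.34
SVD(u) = [[-0.25, -0.78, -0.58], [-0.81, -0.16, 0.56], [-0.53, 0.61, -0.59]] @ diag([0.6311883250978826, 0.5501279091269636, 0.15956372350796114]) @ [[-0.57, -0.13, 0.81], [0.13, -0.99, -0.07], [-0.81, -0.06, -0.58]]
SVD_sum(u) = [[0.09,0.02,-0.13], [0.29,0.07,-0.41], [0.19,0.04,-0.27]] + [[-0.05, 0.42, 0.03],[-0.01, 0.09, 0.01],[0.04, -0.33, -0.02]] + [[0.07, 0.01, 0.05], [-0.07, -0.01, -0.05], [0.08, 0.01, 0.06]]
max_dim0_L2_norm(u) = 0.55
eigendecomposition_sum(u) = [[(-0.09-0j), 0.11+0.00j, 0.13-0.00j], [(0.16+0j), -0.19-0.00j, (-0.23+0j)], [(0.21+0j), (-0.25-0j), -0.31+0.00j]] + [[(0.1+0.15j), (0.17-0.68j), -0.09+0.58j], [(0.03+0.08j), 0.17-0.29j, -0.11+0.25j], [(0.05+0.04j), -0.02-0.24j, 0.03+0.20j]] + [[0.10-0.15j,  0.17+0.68j,  -0.09-0.58j], [0.03-0.08j,  0.17+0.29j,  -0.11-0.25j], [(0.05-0.04j),  (-0.02+0.24j),  0.03-0.20j]]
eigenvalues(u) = [(-0.58+0j), (0.3+0.06j), (0.3-0.06j)]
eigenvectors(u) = [[(0.32+0j), 0.86+0.00j, 0.86-0.00j],  [(-0.57+0j), (0.39+0.11j), (0.39-0.11j)],  [-0.76+0.00j, 0.28-0.09j, 0.28+0.09j]]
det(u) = -0.06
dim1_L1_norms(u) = [0.6, 0.82, 0.83]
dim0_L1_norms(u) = [0.63, 0.88, 0.74]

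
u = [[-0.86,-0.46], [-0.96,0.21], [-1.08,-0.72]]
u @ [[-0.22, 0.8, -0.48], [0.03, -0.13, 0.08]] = [[0.18, -0.63, 0.38], [0.22, -0.80, 0.48], [0.22, -0.77, 0.46]]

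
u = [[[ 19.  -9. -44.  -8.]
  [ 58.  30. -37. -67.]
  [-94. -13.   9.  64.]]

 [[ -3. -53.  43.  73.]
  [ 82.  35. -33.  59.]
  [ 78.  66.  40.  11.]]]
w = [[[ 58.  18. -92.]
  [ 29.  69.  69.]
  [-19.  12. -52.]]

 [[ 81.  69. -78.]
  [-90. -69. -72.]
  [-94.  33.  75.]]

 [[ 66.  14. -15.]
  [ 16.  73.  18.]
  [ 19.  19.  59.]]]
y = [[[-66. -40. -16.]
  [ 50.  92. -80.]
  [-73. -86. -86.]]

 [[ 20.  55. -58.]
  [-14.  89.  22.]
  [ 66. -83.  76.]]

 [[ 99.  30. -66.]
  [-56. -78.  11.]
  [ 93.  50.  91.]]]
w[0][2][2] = -52.0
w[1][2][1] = 33.0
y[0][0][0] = -66.0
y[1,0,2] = -58.0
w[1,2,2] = 75.0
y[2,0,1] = 30.0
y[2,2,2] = 91.0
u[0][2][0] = -94.0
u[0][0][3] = -8.0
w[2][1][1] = 73.0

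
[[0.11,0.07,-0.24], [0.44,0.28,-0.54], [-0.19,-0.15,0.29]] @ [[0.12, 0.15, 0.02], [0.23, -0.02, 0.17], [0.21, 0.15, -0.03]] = [[-0.02, -0.02, 0.02],  [0.0, -0.02, 0.07],  [0.00, 0.02, -0.04]]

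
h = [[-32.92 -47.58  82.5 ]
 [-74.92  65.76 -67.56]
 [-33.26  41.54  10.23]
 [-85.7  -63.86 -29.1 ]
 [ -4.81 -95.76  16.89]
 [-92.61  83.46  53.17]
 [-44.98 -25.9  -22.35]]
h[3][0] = -85.7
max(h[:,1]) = 83.46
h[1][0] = -74.92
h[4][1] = -95.76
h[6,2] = -22.35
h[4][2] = 16.89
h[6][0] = -44.98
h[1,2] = -67.56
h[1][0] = -74.92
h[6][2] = -22.35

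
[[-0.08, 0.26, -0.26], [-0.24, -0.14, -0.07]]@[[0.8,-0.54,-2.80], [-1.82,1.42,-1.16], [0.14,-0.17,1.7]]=[[-0.57, 0.46, -0.52],[0.05, -0.06, 0.72]]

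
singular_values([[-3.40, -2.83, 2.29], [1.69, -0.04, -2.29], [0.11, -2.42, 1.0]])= [5.75, 2.32, 1.13]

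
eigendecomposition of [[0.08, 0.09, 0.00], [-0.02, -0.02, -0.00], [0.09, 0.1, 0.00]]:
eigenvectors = [[0.00, 0.52, -0.65], [0.0, -0.44, 0.17], [1.00, 0.74, -0.74]]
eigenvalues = [0.0, 0.0, 0.06]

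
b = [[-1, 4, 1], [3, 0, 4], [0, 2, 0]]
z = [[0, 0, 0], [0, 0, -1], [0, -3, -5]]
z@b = [[0, 0, 0], [0, -2, 0], [-9, -10, -12]]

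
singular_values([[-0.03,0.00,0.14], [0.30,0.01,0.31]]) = [0.44, 0.12]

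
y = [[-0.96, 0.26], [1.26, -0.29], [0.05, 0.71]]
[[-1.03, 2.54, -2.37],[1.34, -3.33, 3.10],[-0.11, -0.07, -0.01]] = y @[[1.01,-2.62,2.42], [-0.23,0.09,-0.18]]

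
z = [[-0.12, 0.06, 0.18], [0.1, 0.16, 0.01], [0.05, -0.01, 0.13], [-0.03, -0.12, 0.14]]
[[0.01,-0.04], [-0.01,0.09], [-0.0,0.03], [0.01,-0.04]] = z@[[-0.07, 0.50], [-0.03, 0.23], [-0.00, 0.03]]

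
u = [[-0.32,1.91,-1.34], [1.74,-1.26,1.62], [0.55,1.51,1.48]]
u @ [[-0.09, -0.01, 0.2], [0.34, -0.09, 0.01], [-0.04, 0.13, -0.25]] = [[0.73, -0.34, 0.29], [-0.65, 0.31, -0.07], [0.40, 0.05, -0.24]]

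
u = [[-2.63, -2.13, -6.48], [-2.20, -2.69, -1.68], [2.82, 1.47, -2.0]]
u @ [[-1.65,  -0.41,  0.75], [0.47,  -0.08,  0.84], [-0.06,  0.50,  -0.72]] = [[3.73, -1.99, 0.9], [2.47, 0.28, -2.70], [-3.84, -2.27, 4.79]]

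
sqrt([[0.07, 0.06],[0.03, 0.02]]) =[[(0.23+0.02j),(0.19-0.04j)], [0.09-0.02j,(0.08+0.05j)]]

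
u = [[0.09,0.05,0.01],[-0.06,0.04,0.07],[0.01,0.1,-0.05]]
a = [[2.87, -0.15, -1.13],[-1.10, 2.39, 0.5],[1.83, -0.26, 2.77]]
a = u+[[2.78, -0.2, -1.14],[-1.04, 2.35, 0.43],[1.82, -0.36, 2.82]]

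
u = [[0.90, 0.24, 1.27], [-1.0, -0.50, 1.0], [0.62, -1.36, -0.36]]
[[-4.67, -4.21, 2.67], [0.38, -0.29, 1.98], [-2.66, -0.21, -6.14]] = u @ [[-2.84,-1.73,-1.26], [1.16,-0.09,3.31], [-1.88,-2.07,2.37]]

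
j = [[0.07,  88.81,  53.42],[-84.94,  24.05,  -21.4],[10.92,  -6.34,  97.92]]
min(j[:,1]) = -6.34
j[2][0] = 10.92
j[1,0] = -84.94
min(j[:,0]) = -84.94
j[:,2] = [53.42, -21.4, 97.92]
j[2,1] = -6.34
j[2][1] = -6.34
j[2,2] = 97.92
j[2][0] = 10.92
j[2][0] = 10.92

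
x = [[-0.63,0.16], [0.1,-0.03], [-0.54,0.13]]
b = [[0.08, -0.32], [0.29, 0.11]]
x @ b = [[-0.00, 0.22], [-0.0, -0.04], [-0.01, 0.19]]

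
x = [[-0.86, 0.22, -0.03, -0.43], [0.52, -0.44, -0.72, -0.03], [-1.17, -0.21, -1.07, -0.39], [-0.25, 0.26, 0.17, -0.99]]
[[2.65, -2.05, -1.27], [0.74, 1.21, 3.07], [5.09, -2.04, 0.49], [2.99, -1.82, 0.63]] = x @ [[-1.94, 1.74, 2.37], [-2.04, 0.01, -0.12], [-1.05, -0.48, -2.41], [-3.25, 1.32, -1.68]]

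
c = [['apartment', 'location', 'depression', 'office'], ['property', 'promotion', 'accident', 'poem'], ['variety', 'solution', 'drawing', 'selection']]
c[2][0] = 'variety'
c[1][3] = 'poem'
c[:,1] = ['location', 'promotion', 'solution']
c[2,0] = 'variety'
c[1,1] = 'promotion'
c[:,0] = ['apartment', 'property', 'variety']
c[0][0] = 'apartment'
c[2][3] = 'selection'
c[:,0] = ['apartment', 'property', 'variety']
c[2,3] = 'selection'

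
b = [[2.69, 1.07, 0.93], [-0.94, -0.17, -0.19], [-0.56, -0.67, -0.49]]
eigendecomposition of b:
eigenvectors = [[-0.93, -0.17, -0.07], [0.36, -0.34, -0.55], [0.10, 0.92, 0.83]]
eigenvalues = [2.17, -0.14, 0.0]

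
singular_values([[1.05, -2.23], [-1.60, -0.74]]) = [2.46, 1.76]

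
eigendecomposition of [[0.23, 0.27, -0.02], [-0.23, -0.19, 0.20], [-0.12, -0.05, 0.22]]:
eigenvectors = [[0.75+0.00j,(0.74+0j),0.74-0.00j], [-0.61+0.00j,(-0.26+0.39j),(-0.26-0.39j)], [(0.27+0j),0.16+0.45j,(0.16-0.45j)]]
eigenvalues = [0j, (0.13+0.13j), (0.13-0.13j)]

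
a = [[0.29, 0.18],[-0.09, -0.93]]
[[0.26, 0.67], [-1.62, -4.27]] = a@[[-0.21,-0.57], [1.76,4.65]]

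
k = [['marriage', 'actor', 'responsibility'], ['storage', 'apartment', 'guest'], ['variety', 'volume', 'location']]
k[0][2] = 'responsibility'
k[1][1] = 'apartment'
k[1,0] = 'storage'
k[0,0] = 'marriage'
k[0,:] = ['marriage', 'actor', 'responsibility']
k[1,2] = 'guest'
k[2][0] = 'variety'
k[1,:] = ['storage', 'apartment', 'guest']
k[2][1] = 'volume'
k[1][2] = 'guest'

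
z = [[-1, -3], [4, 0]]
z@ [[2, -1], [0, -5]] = [[-2, 16], [8, -4]]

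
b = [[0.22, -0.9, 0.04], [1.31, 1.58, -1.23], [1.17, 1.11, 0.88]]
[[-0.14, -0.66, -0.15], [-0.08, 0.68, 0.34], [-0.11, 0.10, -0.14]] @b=[[-1.07, -1.08, 0.67],[1.27, 1.52, -0.54],[-0.06, 0.10, -0.25]]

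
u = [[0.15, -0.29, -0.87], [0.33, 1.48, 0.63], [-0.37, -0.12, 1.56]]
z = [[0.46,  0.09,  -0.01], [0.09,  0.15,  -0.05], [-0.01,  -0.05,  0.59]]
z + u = [[0.61,-0.20,-0.88], [0.42,1.63,0.58], [-0.38,-0.17,2.15]]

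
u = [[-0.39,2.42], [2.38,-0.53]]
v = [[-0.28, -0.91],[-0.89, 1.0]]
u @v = [[-2.04, 2.77],[-0.19, -2.70]]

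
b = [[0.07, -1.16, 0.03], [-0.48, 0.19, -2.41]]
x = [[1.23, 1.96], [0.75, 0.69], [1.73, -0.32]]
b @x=[[-0.73, -0.67],[-4.62, -0.04]]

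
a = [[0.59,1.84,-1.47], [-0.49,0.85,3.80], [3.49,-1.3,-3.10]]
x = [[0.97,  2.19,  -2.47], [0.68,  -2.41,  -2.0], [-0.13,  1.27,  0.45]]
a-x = [[-0.38,-0.35,1.00],[-1.17,3.26,5.8],[3.62,-2.57,-3.55]]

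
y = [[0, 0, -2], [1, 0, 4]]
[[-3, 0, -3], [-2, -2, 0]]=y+[[-3, 0, -1], [-3, -2, -4]]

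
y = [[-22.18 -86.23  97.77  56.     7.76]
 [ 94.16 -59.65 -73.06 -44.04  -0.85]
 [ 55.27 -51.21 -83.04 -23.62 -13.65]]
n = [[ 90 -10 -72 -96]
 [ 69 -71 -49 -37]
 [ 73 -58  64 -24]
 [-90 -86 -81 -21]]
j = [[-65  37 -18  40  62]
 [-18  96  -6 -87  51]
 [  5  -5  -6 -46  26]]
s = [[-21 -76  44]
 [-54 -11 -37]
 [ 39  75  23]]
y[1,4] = -0.85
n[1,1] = -71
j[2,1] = -5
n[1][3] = -37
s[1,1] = -11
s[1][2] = -37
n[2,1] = -58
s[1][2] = -37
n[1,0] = 69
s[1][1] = -11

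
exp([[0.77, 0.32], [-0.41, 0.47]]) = [[2.03, 0.58], [-0.75, 1.48]]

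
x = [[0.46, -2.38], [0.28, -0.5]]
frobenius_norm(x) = 2.49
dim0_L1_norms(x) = [0.74, 2.88]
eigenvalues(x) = [(-0.02+0.66j), (-0.02-0.66j)]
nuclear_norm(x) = 2.66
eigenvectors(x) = [[0.95+0.00j, 0.95-0.00j], [(0.19-0.26j), 0.19+0.26j]]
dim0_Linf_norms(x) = [0.46, 2.38]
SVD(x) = [[-0.98,-0.22], [-0.22,0.98]] @ diag([2.4846632517333433, 0.17563748314608024]) @ [[-0.21, 0.98], [0.98, 0.21]]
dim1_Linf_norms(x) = [2.38, 0.5]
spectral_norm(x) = 2.48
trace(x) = -0.04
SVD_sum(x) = [[0.50, -2.37], [0.11, -0.54]] + [[-0.04, -0.01], [0.17, 0.04]]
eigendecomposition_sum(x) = [[(0.23+0.34j), (-1.19-0.04j)],[0.14+0.00j, (-0.25+0.32j)]] + [[0.23-0.34j, -1.19+0.04j], [(0.14-0j), (-0.25-0.32j)]]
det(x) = 0.44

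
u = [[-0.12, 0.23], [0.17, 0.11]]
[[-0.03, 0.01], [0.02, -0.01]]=u @ [[0.16, -0.05], [-0.05, 0.01]]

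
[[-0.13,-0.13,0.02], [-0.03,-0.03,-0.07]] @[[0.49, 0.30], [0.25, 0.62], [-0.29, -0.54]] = [[-0.1, -0.13], [-0.00, 0.01]]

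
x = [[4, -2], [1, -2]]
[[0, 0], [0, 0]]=x @ [[0, 0], [0, 0]]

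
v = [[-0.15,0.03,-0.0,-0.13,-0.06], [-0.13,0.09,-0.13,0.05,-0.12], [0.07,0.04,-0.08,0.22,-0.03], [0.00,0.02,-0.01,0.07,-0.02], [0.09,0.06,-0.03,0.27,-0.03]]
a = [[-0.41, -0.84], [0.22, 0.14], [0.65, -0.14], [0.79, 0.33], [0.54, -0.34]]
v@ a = [[-0.07, 0.11], [-0.04, 0.2], [0.09, 0.04], [0.04, 0.03], [0.15, 0.04]]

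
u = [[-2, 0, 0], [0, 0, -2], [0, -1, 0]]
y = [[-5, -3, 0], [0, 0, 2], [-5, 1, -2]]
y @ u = [[10, 0, 6], [0, -2, 0], [10, 2, -2]]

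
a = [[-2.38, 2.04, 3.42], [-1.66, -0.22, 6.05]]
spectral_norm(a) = 7.50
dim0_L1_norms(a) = [4.04, 2.26, 9.47]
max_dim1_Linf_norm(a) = 6.05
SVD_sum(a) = [[-1.56, 0.56, 3.95], [-2.23, 0.81, 5.68]] + [[-0.82, 1.48, -0.53],[0.57, -1.03, 0.37]]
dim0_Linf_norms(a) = [2.38, 2.04, 6.05]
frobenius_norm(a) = 7.81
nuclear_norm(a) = 9.66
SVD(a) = [[-0.57, -0.82], [-0.82, 0.57]] @ diag([7.500474240023275, 2.1614315105381636]) @ [[0.36, -0.13, -0.92], [0.46, -0.83, 0.3]]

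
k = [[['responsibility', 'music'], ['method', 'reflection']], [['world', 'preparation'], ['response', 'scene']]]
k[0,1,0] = 'method'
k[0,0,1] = 'music'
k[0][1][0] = 'method'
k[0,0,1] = 'music'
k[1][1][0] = 'response'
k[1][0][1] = 'preparation'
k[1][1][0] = 'response'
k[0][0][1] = 'music'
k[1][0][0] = 'world'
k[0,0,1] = 'music'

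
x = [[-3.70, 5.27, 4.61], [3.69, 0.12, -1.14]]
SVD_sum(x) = [[-4.44, 4.69, 4.48], [1.5, -1.59, -1.52]] + [[0.74, 0.58, 0.13], [2.19, 1.71, 0.38]]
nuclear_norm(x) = 11.26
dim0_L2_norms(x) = [5.23, 5.27, 4.75]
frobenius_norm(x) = 8.81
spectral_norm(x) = 8.30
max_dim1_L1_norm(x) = 13.58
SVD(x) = [[-0.95,0.32],[0.32,0.95]] @ diag([8.300811000584675, 2.9566259033858895]) @ [[0.56, -0.6, -0.57], [0.78, 0.61, 0.13]]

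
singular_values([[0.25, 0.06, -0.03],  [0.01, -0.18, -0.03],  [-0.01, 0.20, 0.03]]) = [0.29, 0.24, 0.0]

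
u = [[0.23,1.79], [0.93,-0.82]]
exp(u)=[[2.12, 1.81], [0.94, 1.06]]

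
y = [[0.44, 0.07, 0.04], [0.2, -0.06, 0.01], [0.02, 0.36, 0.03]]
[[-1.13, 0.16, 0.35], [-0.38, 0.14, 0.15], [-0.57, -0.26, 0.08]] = y @ [[-2.28, 0.3, 0.94], [-1.41, -0.91, 0.34], [-0.67, 2.19, -2.1]]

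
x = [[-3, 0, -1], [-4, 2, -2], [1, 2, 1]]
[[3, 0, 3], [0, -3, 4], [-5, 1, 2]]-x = [[6, 0, 4], [4, -5, 6], [-6, -1, 1]]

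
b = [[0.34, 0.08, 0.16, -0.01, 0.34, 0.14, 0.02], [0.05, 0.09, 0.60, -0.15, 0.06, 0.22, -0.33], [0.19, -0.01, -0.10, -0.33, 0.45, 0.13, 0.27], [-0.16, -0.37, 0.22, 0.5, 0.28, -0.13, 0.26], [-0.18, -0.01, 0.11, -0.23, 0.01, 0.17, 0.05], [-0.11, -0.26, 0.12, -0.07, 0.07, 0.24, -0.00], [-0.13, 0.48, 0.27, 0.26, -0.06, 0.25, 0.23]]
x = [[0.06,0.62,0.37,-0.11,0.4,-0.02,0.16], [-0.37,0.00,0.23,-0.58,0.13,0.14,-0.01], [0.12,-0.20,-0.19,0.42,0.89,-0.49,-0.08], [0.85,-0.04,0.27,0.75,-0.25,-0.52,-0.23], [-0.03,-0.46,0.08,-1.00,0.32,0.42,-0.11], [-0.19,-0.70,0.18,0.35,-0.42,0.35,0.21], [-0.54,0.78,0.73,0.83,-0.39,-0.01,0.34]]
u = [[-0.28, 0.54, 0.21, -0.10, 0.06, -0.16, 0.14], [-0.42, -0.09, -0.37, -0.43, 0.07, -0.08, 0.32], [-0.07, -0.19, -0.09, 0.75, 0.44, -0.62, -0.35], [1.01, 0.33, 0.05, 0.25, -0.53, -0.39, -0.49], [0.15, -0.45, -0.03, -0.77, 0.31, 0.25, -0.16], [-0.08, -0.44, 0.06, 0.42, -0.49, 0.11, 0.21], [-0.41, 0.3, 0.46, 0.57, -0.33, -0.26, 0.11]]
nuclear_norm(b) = 3.76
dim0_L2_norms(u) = [1.22, 0.96, 0.64, 1.38, 0.96, 0.84, 0.75]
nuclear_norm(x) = 6.68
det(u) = 0.02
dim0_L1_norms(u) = [2.42, 2.34, 1.27, 3.29, 2.23, 1.87, 1.78]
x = b + u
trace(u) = 0.32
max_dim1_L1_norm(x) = 3.62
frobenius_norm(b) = 1.64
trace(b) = 1.31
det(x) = 0.04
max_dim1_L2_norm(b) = 0.79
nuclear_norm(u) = 5.87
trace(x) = 1.63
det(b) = -0.00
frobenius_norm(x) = 3.04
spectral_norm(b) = 0.88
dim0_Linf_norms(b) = [0.34, 0.48, 0.6, 0.5, 0.45, 0.25, 0.33]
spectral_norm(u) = 1.68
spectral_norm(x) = 2.00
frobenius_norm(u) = 2.63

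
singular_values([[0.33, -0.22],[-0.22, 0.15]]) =[0.48, 0.0]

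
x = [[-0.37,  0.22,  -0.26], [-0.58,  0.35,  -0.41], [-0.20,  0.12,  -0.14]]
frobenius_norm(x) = 0.98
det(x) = -0.00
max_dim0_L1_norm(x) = 1.15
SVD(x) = [[-0.51, 0.82, -0.26], [-0.81, -0.56, -0.16], [-0.28, 0.13, 0.95]] @ diag([0.9766746835187688, 0.0024176788393440304, 0.0008469961881653665]) @ [[0.73,  -0.44,  0.52], [-0.6,  -0.78,  0.18], [-0.33,  0.44,  0.84]]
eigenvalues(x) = [-0.17, 0.01, 0.0]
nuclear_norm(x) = 0.98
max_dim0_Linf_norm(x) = 0.58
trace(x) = -0.16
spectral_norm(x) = 0.98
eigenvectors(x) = [[-0.53, 0.32, -0.21], [-0.80, 0.90, 0.58], [-0.28, 0.29, 0.79]]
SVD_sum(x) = [[-0.37, 0.22, -0.26], [-0.58, 0.35, -0.41], [-0.2, 0.12, -0.14]] + [[-0.0, -0.00, 0.0],  [0.00, 0.0, -0.0],  [-0.0, -0.0, 0.0]] + [[0.00, -0.00, -0.00], [0.0, -0.00, -0.0], [-0.0, 0.0, 0.0]]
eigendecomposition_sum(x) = [[-0.36,0.21,-0.25], [-0.55,0.32,-0.38], [-0.19,0.11,-0.13]] + [[-0.01, 0.01, -0.01], [-0.03, 0.03, -0.03], [-0.01, 0.01, -0.01]] + [[0.00, 0.0, -0.00], [-0.00, -0.00, 0.0], [-0.00, -0.00, 0.0]]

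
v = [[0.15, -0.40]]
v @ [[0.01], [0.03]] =[[-0.01]]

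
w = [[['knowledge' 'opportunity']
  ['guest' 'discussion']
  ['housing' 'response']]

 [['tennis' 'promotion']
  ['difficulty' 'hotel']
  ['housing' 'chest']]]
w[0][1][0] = 'guest'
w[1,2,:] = ['housing', 'chest']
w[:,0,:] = [['knowledge', 'opportunity'], ['tennis', 'promotion']]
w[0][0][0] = 'knowledge'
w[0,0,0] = 'knowledge'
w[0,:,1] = ['opportunity', 'discussion', 'response']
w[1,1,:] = ['difficulty', 'hotel']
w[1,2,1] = 'chest'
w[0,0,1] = 'opportunity'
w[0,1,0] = 'guest'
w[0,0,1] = 'opportunity'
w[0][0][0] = 'knowledge'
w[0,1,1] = 'discussion'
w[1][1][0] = 'difficulty'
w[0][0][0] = 'knowledge'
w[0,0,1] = 'opportunity'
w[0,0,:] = ['knowledge', 'opportunity']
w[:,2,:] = [['housing', 'response'], ['housing', 'chest']]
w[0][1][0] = 'guest'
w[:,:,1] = [['opportunity', 'discussion', 'response'], ['promotion', 'hotel', 'chest']]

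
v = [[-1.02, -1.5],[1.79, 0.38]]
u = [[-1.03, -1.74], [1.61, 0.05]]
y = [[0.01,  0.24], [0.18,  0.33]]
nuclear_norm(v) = 3.35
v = u + y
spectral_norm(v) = 2.39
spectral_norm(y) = 0.44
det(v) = 2.30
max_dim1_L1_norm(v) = 2.52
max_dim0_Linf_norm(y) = 0.33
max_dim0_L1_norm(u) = 2.64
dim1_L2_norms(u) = [2.02, 1.61]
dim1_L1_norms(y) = [0.25, 0.51]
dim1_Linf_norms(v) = [1.5, 1.79]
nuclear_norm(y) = 0.53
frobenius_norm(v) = 2.58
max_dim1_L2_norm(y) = 0.38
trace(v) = -0.64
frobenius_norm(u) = 2.59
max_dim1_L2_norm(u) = 2.02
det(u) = 2.75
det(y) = -0.04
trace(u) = -0.98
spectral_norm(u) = 2.29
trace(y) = 0.34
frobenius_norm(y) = 0.45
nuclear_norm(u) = 3.49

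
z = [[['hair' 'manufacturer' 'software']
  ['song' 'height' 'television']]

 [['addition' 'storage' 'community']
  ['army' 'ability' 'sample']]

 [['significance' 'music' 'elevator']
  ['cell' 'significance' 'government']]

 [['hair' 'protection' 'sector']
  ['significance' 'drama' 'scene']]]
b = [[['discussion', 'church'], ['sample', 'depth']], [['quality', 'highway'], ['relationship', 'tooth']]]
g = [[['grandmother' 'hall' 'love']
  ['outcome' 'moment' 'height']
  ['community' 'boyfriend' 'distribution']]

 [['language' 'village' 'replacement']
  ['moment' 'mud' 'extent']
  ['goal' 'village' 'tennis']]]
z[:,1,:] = [['song', 'height', 'television'], ['army', 'ability', 'sample'], ['cell', 'significance', 'government'], ['significance', 'drama', 'scene']]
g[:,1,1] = ['moment', 'mud']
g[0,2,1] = 'boyfriend'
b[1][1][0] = 'relationship'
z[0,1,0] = 'song'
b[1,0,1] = 'highway'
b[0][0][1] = 'church'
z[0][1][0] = 'song'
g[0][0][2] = 'love'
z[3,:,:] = [['hair', 'protection', 'sector'], ['significance', 'drama', 'scene']]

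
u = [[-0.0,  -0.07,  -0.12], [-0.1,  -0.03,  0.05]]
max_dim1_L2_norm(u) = 0.14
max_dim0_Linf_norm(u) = 0.12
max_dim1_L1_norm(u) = 0.19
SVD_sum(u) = [[0.04, -0.04, -0.12], [-0.02, 0.02, 0.06]] + [[-0.04,  -0.03,  -0.00], [-0.08,  -0.05,  -0.01]]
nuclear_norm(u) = 0.25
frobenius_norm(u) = 0.18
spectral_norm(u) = 0.15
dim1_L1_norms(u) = [0.19, 0.18]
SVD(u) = [[-0.9, 0.45],[0.45, 0.90]] @ diag([0.1457396339354002, 0.10705119850041635]) @ [[-0.31, 0.34, 0.89], [-0.84, -0.54, -0.08]]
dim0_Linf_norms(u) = [0.1, 0.07, 0.12]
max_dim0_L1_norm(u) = 0.17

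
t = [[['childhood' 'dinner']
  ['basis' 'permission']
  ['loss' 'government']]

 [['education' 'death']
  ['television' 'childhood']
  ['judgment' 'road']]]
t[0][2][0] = 'loss'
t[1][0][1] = 'death'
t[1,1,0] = 'television'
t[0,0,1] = 'dinner'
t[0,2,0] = 'loss'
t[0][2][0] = 'loss'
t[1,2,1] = 'road'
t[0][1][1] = 'permission'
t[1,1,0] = 'television'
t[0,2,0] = 'loss'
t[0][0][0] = 'childhood'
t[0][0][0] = 'childhood'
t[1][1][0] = 'television'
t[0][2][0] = 'loss'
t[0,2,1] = 'government'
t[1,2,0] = 'judgment'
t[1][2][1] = 'road'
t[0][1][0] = 'basis'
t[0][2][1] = 'government'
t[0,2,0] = 'loss'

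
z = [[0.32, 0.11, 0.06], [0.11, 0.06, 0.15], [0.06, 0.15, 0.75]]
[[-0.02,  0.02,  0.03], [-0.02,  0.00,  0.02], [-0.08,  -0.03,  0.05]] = z @ [[-0.08, -0.05, 0.04], [0.12, 0.40, 0.13], [-0.12, -0.12, 0.04]]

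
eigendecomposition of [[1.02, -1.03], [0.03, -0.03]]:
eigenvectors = [[1.00, 0.71], [0.03, 0.7]]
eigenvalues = [0.99, 0.0]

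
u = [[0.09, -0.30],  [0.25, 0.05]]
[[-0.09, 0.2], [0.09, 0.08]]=u@[[0.29,0.43], [0.40,-0.55]]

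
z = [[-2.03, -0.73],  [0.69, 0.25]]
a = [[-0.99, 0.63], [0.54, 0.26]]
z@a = [[1.62, -1.47], [-0.55, 0.5]]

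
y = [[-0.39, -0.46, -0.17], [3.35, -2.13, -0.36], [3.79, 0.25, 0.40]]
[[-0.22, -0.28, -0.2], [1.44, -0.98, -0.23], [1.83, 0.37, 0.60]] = y @[[0.47, 0.05, 0.08], [0.05, 0.52, 0.12], [0.08, 0.12, 0.67]]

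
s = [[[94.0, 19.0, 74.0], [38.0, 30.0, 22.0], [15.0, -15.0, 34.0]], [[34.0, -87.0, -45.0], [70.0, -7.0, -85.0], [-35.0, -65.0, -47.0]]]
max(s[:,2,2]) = 34.0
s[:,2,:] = [[15.0, -15.0, 34.0], [-35.0, -65.0, -47.0]]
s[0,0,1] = 19.0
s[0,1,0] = 38.0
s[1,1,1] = -7.0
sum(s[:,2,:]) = -113.0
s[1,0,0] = 34.0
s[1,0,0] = 34.0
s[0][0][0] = 94.0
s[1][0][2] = -45.0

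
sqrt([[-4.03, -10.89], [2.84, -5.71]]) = [[1.49,-4.90], [1.28,0.73]]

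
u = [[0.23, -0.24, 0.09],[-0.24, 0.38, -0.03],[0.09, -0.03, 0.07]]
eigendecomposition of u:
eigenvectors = [[-0.6, 0.64, 0.48], [0.79, 0.35, 0.51], [-0.16, -0.69, 0.71]]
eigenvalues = [0.57, 0.0, 0.11]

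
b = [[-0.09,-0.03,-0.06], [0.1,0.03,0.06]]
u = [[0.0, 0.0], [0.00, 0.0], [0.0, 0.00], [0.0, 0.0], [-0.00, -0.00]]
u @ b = [[0.0, 0.00, 0.00], [0.00, 0.0, 0.0], [0.0, 0.0, 0.00], [0.0, 0.0, 0.00], [0.00, 0.00, 0.00]]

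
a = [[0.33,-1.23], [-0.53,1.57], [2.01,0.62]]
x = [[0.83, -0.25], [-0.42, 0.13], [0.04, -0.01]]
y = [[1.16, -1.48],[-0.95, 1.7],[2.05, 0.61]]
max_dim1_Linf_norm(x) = 0.83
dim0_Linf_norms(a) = [2.01, 1.57]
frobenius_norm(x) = 0.97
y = x + a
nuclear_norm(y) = 4.80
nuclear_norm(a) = 4.19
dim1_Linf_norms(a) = [1.23, 1.57, 2.01]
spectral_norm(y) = 2.84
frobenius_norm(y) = 3.45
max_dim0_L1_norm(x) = 1.29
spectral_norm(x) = 0.97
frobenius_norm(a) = 2.97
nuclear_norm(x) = 0.98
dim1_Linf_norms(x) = [0.83, 0.42, 0.04]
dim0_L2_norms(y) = [2.54, 2.34]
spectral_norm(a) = 2.10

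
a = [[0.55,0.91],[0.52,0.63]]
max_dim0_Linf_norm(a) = 0.91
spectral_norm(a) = 1.34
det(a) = -0.13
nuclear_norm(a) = 1.43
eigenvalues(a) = [-0.1, 1.28]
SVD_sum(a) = [[0.60, 0.88], [0.46, 0.67]] + [[-0.05, 0.03], [0.06, -0.04]]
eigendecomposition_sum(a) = [[-0.05, 0.07], [0.04, -0.05]] + [[0.6, 0.84],[0.48, 0.68]]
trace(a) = 1.18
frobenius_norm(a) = 1.34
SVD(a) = [[-0.79, -0.61], [-0.61, 0.79]] @ diag([1.3375075788819941, 0.09472843518831274]) @ [[-0.56, -0.83], [0.83, -0.56]]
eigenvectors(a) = [[-0.81, -0.78], [0.58, -0.63]]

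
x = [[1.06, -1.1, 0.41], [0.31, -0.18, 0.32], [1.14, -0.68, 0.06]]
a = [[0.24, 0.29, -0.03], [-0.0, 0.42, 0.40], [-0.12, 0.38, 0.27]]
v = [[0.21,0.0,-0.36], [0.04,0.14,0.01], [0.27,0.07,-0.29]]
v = x @ a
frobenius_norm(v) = 0.60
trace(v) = 0.06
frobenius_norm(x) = 2.12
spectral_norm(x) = 2.08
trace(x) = 0.94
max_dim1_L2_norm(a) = 0.58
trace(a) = 0.93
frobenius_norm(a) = 0.84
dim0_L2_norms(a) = [0.27, 0.64, 0.48]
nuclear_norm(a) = 1.20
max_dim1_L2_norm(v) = 0.42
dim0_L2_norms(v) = [0.34, 0.16, 0.46]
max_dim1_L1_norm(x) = 2.57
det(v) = 0.00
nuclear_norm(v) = 0.78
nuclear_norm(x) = 2.66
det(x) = -0.16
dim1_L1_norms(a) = [0.56, 0.82, 0.77]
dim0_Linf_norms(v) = [0.27, 0.14, 0.36]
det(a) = -0.02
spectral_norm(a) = 0.77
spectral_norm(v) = 0.57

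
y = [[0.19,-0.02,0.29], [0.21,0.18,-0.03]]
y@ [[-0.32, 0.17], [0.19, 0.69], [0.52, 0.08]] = [[0.09, 0.04], [-0.05, 0.16]]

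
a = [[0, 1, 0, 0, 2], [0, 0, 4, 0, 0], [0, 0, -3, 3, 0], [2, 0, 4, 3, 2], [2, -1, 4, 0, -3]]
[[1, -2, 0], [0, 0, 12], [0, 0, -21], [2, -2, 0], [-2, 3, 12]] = a@[[0, 0, 0], [-1, 0, 0], [0, 0, 3], [0, 0, -4], [1, -1, 0]]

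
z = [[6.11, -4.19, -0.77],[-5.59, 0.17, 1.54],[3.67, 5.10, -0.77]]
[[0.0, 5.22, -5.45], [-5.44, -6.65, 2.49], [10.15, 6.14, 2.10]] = z @ [[0.79, 1.03, -0.39],[1.30, 0.37, 0.71],[-0.81, -0.62, 0.12]]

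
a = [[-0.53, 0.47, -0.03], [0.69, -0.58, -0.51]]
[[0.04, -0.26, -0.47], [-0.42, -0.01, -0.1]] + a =[[-0.49, 0.21, -0.50],[0.27, -0.59, -0.61]]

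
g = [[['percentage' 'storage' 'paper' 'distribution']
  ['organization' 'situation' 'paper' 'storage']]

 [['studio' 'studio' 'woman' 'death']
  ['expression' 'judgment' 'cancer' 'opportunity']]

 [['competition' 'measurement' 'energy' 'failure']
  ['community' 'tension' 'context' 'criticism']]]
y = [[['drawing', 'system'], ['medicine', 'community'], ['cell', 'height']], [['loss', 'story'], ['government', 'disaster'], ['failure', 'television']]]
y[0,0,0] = 'drawing'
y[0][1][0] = 'medicine'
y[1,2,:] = ['failure', 'television']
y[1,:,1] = ['story', 'disaster', 'television']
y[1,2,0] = 'failure'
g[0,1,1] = 'situation'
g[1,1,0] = 'expression'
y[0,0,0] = 'drawing'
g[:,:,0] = [['percentage', 'organization'], ['studio', 'expression'], ['competition', 'community']]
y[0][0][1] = 'system'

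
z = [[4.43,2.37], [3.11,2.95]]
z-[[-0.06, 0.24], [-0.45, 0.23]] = [[4.49, 2.13], [3.56, 2.72]]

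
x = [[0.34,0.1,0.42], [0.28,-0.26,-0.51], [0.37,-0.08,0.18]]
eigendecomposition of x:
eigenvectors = [[-0.25, 0.78, -0.3], [0.94, -0.11, -0.87], [0.25, 0.62, 0.4]]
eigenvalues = [-0.47, 0.66, 0.07]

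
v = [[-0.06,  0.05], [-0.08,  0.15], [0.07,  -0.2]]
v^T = [[-0.06, -0.08, 0.07], [0.05, 0.15, -0.2]]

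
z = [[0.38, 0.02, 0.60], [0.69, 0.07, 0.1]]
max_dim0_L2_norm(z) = 0.79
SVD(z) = [[-0.71, -0.7], [-0.70, 0.71]] @ diag([0.9064069476130773, 0.41740441458942906]) @ [[-0.83,-0.07,-0.55], [0.54,0.09,-0.83]]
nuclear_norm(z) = 1.32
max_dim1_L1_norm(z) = 1.0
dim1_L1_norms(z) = [1.0, 0.86]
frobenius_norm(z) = 1.00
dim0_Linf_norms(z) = [0.69, 0.07, 0.6]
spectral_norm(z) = 0.91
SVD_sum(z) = [[0.54, 0.05, 0.36], [0.53, 0.04, 0.35]] + [[-0.16, -0.03, 0.24], [0.16, 0.03, -0.25]]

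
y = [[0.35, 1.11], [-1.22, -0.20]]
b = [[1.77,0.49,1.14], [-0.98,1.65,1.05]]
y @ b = [[-0.47, 2.00, 1.56], [-1.96, -0.93, -1.6]]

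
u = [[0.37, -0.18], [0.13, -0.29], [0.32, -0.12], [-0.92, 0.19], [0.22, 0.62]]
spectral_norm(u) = 1.10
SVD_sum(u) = [[0.39, -0.11], [0.20, -0.05], [0.33, -0.09], [-0.90, 0.25], [0.04, -0.01]] + [[-0.02, -0.07], [-0.07, -0.24], [-0.01, -0.03], [-0.02, -0.06], [0.18, 0.63]]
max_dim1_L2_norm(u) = 0.94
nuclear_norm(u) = 1.80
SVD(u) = [[-0.37, -0.10],[-0.19, -0.35],[-0.31, -0.04],[0.86, -0.09],[-0.04, 0.93]] @ diag([1.0961081711015246, 0.7077760078191903]) @ [[-0.96, 0.27],  [0.27, 0.96]]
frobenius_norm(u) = 1.30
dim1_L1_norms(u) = [0.55, 0.42, 0.44, 1.11, 0.84]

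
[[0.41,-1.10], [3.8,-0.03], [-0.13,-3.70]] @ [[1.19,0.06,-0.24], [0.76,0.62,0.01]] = [[-0.35, -0.66, -0.11],[4.5, 0.21, -0.91],[-2.97, -2.30, -0.01]]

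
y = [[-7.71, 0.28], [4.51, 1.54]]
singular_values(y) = [8.95, 1.47]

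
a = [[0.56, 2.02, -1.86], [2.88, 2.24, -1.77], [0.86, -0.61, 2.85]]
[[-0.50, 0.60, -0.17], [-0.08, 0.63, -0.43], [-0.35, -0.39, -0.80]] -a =[[-1.06, -1.42, 1.69], [-2.96, -1.61, 1.34], [-1.21, 0.22, -3.65]]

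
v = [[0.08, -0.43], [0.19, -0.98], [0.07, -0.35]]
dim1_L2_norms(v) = [0.44, 1.0, 0.36]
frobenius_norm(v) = 1.15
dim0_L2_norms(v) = [0.22, 1.13]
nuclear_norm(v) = 1.15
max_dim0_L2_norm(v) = 1.13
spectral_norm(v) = 1.15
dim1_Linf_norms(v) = [0.43, 0.98, 0.35]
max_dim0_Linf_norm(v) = 0.98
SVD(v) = [[-0.38,0.79], [-0.87,-0.14], [-0.31,-0.59]] @ diag([1.1468151610069355, 0.0038712381271507794]) @ [[-0.19, 0.98],[-0.98, -0.19]]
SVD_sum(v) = [[0.08,-0.43], [0.19,-0.98], [0.07,-0.35]] + [[-0.0, -0.0], [0.00, 0.00], [0.00, 0.00]]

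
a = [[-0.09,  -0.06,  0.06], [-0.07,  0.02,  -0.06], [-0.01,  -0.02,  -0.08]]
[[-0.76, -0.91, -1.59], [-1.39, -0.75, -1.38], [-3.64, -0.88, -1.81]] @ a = [[0.15, 0.06, 0.14], [0.19, 0.1, 0.07], [0.41, 0.24, -0.02]]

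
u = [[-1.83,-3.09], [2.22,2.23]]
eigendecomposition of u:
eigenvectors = [[(0.76+0j), 0.76-0.00j], [-0.50-0.41j, (-0.5+0.41j)]]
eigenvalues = [(0.2+1.65j), (0.2-1.65j)]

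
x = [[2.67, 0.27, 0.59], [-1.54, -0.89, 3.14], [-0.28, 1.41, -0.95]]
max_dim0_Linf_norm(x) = 3.14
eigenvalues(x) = [(1.93+0.3j), (1.93-0.3j), (-3.04+0j)]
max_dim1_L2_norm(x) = 3.61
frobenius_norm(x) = 4.85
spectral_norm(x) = 3.86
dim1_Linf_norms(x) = [2.67, 3.14, 1.41]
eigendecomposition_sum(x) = [[(1.34-2.25j), 0.15-1.04j, (0.27-1.63j)], [-0.63+3.44j, (0.29+1.37j), 0.42+2.16j], [(-0.24+1.92j), 0.21+0.75j, 0.30+1.18j]] + [[1.34+2.25j, (0.15+1.04j), (0.27+1.63j)],  [(-0.63-3.44j), (0.29-1.37j), (0.42-2.16j)],  [-0.24-1.92j, 0.21-0.75j, (0.3-1.18j)]] + [[-0.01-0.00j, (-0.03-0j), 0.05-0.00j], [(-0.29-0j), (-1.48-0j), (2.31-0j)], [0.19+0.00j, 0.99+0.00j, (-1.55+0j)]]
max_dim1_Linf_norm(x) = 3.14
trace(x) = 0.83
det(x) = -11.62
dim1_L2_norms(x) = [2.75, 3.61, 1.72]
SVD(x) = [[-0.28, -0.92, 0.27], [0.92, -0.18, 0.35], [-0.27, 0.34, 0.90]] @ diag([3.860607896060085, 2.7231043259957954, 1.1057167370631167]) @ [[-0.54, -0.33, 0.77], [-0.84, 0.14, -0.52], [-0.06, 0.93, 0.36]]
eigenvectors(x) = [[0.51+0.19j, (0.51-0.19j), -0.02+0.00j], [(-0.73+0j), -0.73-0.00j, (-0.83+0j)], [(-0.4+0.02j), -0.40-0.02j, 0.56+0.00j]]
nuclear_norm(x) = 7.69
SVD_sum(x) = [[0.58, 0.36, -0.83],[-1.92, -1.18, 2.75],[0.57, 0.35, -0.81]] + [[2.11,-0.36,1.32], [0.41,-0.07,0.25], [-0.79,0.14,-0.49]] + [[-0.02, 0.28, 0.11], [-0.02, 0.36, 0.14], [-0.06, 0.93, 0.35]]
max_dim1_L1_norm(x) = 5.57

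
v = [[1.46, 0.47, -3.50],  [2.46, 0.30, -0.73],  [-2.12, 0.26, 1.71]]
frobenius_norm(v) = 5.36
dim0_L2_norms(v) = [3.56, 0.62, 3.96]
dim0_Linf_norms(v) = [2.46, 0.47, 3.5]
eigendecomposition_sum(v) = [[2.19, 0.07, -2.91], [1.61, 0.05, -2.15], [-1.59, -0.05, 2.12]] + [[-0.74, 0.29, -0.73], [0.77, -0.3, 0.75], [-0.54, 0.21, -0.53]] + [[0.02, 0.12, 0.14], [0.08, 0.55, 0.66], [0.01, 0.1, 0.12]]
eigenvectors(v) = [[-0.69, -0.62, 0.20], [-0.51, 0.64, 0.96], [0.51, -0.45, 0.17]]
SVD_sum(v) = [[2.37, 0.24, -2.74], [1.42, 0.15, -1.64], [-1.73, -0.18, 2.00]] + [[-0.91,0.1,-0.78], [1.03,-0.11,0.89], [-0.39,0.04,-0.34]] + [[0.00,0.13,0.01], [0.00,0.27,0.03], [0.01,0.40,0.04]]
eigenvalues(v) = [4.36, -1.57, 0.68]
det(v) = -4.69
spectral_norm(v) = 4.99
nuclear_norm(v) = 7.38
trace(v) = 3.47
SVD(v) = [[-0.73, 0.63, 0.26], [-0.44, -0.72, 0.54], [0.53, 0.27, 0.80]] @ diag([4.994174187929681, 1.8907171499910085, 0.4965005935009283]) @ [[-0.65,  -0.07,  0.75], [-0.76,  0.08,  -0.65], [0.02,  0.99,  0.1]]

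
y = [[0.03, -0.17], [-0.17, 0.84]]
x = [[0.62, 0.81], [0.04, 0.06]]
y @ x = [[0.01, 0.01],[-0.07, -0.09]]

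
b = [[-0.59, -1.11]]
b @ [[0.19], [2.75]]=[[-3.16]]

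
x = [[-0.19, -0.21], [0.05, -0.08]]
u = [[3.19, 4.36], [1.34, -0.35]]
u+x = [[3.0, 4.15], [1.39, -0.43]]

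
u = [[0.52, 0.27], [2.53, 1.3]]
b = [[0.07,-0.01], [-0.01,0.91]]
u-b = [[0.45, 0.28], [2.54, 0.39]]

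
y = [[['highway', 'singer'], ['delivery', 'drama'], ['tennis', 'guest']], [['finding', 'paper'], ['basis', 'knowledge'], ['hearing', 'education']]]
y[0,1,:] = ['delivery', 'drama']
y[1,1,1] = 'knowledge'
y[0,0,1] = 'singer'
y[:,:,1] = [['singer', 'drama', 'guest'], ['paper', 'knowledge', 'education']]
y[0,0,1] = 'singer'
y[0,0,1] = 'singer'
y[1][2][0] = 'hearing'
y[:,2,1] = ['guest', 'education']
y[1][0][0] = 'finding'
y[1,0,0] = 'finding'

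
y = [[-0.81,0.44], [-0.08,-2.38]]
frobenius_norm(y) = 2.55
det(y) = 1.96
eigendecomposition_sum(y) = [[-0.85, -0.24],[0.04, 0.01]] + [[0.04, 0.68], [-0.12, -2.39]]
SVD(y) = [[-0.19, 0.98], [0.98, 0.19]] @ diag([2.421424873342312, 0.8106797041737065]) @ [[0.03, -1.00], [-1.0, -0.03]]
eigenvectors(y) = [[1.00,-0.27], [-0.05,0.96]]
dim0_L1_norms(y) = [0.89, 2.82]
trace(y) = -3.19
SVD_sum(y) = [[-0.01, 0.47], [0.08, -2.38]] + [[-0.80, -0.03], [-0.16, -0.00]]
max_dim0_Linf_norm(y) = 2.38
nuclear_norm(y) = 3.23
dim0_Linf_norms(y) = [0.81, 2.38]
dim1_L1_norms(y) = [1.25, 2.46]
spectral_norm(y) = 2.42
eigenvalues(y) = [-0.83, -2.36]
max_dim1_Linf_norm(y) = 2.38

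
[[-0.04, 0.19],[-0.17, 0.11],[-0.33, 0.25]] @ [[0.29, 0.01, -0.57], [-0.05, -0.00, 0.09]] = [[-0.02,  -0.0,  0.04], [-0.05,  -0.0,  0.11], [-0.11,  -0.00,  0.21]]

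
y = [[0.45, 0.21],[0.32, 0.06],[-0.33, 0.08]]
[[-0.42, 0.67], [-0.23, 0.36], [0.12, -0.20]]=y @[[-0.57, 0.9],[-0.8, 1.24]]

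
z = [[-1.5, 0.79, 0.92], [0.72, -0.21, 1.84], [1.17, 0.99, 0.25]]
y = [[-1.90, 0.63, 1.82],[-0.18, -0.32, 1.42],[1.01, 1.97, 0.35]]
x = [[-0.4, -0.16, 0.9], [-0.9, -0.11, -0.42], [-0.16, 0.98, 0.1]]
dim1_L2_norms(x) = [1.0, 1.0, 1.0]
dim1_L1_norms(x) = [1.46, 1.43, 1.24]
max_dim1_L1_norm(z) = 3.21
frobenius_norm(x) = 1.73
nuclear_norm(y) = 6.14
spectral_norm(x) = 1.00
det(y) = 6.41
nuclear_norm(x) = 3.00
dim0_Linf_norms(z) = [1.5, 0.99, 1.84]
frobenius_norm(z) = 3.17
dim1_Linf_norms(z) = [1.5, 1.84, 1.17]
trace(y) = -1.87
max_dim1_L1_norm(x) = 1.46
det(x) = -1.00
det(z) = 5.25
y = x + z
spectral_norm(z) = 2.13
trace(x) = -0.41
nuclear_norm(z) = 5.37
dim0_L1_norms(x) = [1.46, 1.25, 1.42]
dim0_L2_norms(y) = [2.16, 2.09, 2.33]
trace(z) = -1.46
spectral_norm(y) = 2.92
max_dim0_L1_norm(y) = 3.59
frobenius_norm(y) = 3.81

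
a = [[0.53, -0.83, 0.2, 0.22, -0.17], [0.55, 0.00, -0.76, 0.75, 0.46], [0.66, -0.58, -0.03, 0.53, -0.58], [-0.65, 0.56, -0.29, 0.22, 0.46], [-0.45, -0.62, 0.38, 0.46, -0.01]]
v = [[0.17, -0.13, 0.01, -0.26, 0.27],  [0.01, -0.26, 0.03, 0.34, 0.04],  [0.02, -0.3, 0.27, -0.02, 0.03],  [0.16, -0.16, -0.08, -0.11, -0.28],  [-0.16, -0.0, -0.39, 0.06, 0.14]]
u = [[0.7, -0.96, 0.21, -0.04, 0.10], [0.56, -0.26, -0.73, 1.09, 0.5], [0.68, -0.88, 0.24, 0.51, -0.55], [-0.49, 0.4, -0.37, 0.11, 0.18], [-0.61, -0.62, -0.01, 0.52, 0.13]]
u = v + a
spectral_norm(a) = 1.80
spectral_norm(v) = 0.57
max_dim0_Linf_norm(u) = 1.09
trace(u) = 0.92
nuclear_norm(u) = 5.09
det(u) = 0.18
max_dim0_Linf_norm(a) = 0.83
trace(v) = 0.21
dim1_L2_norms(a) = [1.04, 1.29, 1.18, 1.04, 0.97]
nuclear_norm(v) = 1.98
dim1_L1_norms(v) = [0.84, 0.68, 0.64, 0.79, 0.75]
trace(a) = 0.71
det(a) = 0.01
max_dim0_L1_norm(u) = 3.12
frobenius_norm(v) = 0.94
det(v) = 0.01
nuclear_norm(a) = 4.53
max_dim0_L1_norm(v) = 0.85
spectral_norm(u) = 1.98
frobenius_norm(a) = 2.48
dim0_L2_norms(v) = [0.28, 0.45, 0.48, 0.45, 0.42]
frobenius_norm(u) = 2.70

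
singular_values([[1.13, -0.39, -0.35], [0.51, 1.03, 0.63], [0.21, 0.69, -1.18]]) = [1.47, 1.31, 1.14]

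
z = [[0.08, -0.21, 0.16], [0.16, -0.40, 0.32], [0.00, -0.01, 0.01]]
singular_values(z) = [0.6, 0.01, 0.0]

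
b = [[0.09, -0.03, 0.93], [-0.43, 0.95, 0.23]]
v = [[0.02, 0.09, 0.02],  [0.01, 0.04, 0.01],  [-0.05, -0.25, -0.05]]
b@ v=[[-0.05, -0.23, -0.05], [-0.01, -0.06, -0.01]]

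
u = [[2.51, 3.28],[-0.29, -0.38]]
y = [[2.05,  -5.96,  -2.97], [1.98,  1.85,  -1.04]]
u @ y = [[11.64,  -8.89,  -10.87], [-1.35,  1.03,  1.26]]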